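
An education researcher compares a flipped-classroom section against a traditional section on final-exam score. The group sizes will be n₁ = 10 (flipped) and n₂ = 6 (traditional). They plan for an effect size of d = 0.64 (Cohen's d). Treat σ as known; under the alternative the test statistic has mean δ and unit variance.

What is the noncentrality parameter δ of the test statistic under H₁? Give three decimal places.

The noncentrality parameter scales effect size by the design's sample-size factor: δ = d / √(1/n₁ + 1/n₂) = 0.64 / √(1/10 + 1/6) = 1.2394

δ ≈ 1.239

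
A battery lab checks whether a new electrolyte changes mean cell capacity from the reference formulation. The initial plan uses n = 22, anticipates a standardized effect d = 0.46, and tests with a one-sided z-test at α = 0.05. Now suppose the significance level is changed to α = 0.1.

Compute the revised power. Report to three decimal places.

Power ≈ 0.809

δ = d·√n = 0.46 × √22 = 2.1576 (unchanged). New critical value: z_{0.1} = 1.282.
Revised power = P(Z > 1.282 − δ) = Φ(0.876) = 0.8095.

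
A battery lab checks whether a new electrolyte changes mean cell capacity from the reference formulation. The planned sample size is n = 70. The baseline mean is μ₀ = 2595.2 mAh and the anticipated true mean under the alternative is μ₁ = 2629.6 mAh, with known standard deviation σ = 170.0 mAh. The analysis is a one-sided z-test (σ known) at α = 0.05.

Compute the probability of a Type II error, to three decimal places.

Standardized effect: d = |μ₁ − μ₀| / σ = |2629.6 − 2595.2| / 170.0 = 0.2024
Noncentrality parameter: δ = d·√n = 0.2024 × √70 = 1.6930
One-sided α = 0.05 → critical value z_{0.05} = 1.645.
Power = Φ(δ − 1.645) = Φ(0.048) = 0.5192.
Type II error: β = 1 − power = 1 − 0.5192 = 0.4808.

β ≈ 0.481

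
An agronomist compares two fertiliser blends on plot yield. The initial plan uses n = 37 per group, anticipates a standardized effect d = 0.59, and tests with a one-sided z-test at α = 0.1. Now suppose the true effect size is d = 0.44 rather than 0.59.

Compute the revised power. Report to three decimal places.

With d = 0.44: δ = d·√(n/2) = 0.44 × √(37/2) = 1.8925. Critical value z_{0.1} = 1.282.
Revised power = Φ(δ − 1.282) = Φ(0.611) = 0.7294.

Power ≈ 0.729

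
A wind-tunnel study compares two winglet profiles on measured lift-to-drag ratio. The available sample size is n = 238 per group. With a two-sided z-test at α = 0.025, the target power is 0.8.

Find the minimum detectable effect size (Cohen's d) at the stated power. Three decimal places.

Need Φ(δ − 2.241) = 0.8, so δ = 2.241 + 0.842 = 3.083.
(Lower-tail contribution to power is negligible for δ > 0.)
δ = d·√(n/2) ⇒ d = δ/√(n/2) = 3.083/√(238/2) = 0.2826.

d ≈ 0.283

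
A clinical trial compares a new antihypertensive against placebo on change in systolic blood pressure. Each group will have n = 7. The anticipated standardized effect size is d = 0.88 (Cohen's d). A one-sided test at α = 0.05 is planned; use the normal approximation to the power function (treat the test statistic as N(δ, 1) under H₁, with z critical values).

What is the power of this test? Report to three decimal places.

Power ≈ 0.501

Noncentrality parameter: δ = d·√(n/2) = 0.88 × √(7/2) = 1.6463
One-sided α = 0.05 → critical value z_{0.05} = 1.645.
Power = Φ(δ − 1.645) = Φ(0.001) = 0.5006.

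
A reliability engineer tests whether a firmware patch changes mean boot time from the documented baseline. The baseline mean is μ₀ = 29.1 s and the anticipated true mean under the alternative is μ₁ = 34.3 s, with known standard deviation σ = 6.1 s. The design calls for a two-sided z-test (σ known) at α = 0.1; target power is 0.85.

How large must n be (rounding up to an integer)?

n = 10

Standardized effect: d = |μ₁ − μ₀| / σ = |34.3 − 29.1| / 6.1 = 0.8525
Set Φ(δ − 1.645) = 0.85; then δ − 1.645 = Φ⁻¹(0.85) = 1.036, giving δ = 2.681.
(For δ > 0 the lower-tail rejection region contributes negligibly to power, so the one-term inversion is standard.)
δ = d·√n ⇒ n = (δ/d)² = (2.681 / 0.8525)² = 9.89.
Round up to the next whole unit.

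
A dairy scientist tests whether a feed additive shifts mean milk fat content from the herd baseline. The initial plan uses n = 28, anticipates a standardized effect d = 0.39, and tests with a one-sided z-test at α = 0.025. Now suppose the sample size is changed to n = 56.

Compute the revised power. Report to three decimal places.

With n = 56: δ = d·√n = 0.39 × √56 = 2.9185. Critical value z_{0.025} = 1.960.
Revised power = Φ(δ − 1.960) = Φ(0.959) = 0.8311.

Power ≈ 0.831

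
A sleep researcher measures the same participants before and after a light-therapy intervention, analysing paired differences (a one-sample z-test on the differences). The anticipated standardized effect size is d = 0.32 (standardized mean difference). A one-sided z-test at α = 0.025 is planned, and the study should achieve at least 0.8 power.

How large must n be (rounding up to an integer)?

n = 77

Set Φ(δ − 1.960) = 0.8; then δ − 1.960 = Φ⁻¹(0.8) = 0.842, giving δ = 2.802.
δ = d·√n ⇒ n = (δ/d)² = (2.802 / 0.32)² = 76.65.
Round up to the next whole unit.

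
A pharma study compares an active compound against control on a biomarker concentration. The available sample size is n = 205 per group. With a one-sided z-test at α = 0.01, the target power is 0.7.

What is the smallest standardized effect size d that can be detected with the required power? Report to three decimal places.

d ≈ 0.282

Need Φ(δ − 2.326) = 0.7, so δ = 2.326 + 0.524 = 2.851.
δ = d·√(n/2) ⇒ d = δ/√(n/2) = 2.851/√(205/2) = 0.2816.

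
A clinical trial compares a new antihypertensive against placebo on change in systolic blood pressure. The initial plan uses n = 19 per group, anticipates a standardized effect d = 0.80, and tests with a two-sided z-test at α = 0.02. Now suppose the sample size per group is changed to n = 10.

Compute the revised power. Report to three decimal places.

Power ≈ 0.295

With n = 10 per group: δ = d·√(n/2) = 0.80 × √(10/2) = 1.7889. Critical value z_{0.01} = 2.326.
Revised power = Φ(δ − 2.326) + Φ(−δ − 2.326) = Φ(-0.537) + Φ(-4.115) = 0.2955 + 0.0000 = 0.2955.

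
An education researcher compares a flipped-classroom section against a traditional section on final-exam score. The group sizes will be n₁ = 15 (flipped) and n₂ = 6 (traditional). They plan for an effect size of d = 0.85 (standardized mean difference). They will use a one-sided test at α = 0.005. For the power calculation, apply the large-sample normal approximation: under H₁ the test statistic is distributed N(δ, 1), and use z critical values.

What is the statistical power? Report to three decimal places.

Noncentrality parameter: δ = d / √(1/n₁ + 1/n₂) = 0.85 / √(1/15 + 1/6) = 1.7597
One-sided α = 0.005 → critical value z_{0.005} = 2.576.
Power = Φ(δ − 2.576) = Φ(-0.816) = 0.2072.

Power ≈ 0.207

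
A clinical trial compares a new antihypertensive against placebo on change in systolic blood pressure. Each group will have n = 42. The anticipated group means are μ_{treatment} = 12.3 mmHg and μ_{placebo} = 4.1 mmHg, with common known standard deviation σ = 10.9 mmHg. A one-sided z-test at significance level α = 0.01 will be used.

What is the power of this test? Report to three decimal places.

Power ≈ 0.869

Standardized effect: d = |μ_{treatment} − μ_{placebo}| / σ = |12.3 − 4.1| / 10.9 = 0.7523
Noncentrality parameter: δ = d·√(n/2) = 0.7523 × √(42/2) = 3.4474
One-sided α = 0.01 → critical value z_{0.01} = 2.326.
Power = P(Z > 2.326 − δ) = Φ(1.121) = 0.8689.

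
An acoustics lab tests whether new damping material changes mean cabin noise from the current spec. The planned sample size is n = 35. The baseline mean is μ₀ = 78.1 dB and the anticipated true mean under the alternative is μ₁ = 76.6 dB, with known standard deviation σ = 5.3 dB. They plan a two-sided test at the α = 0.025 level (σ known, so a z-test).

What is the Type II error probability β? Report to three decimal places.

β ≈ 0.715

Standardized effect: d = |μ₁ − μ₀| / σ = |76.6 − 78.1| / 5.3 = 0.2830
Noncentrality parameter: δ = d·√n = 0.2830 × √35 = 1.6744
Critical value for a two-sided test at α = 0.025: z_{α/2} = 2.241.
Power = Φ(δ − 2.241) + Φ(−δ − 2.241) = Φ(-0.567) + Φ(-3.916) = 0.2853 + 0.0000 = 0.2854.
Type II error: β = 1 − power = 1 − 0.2854 = 0.7146.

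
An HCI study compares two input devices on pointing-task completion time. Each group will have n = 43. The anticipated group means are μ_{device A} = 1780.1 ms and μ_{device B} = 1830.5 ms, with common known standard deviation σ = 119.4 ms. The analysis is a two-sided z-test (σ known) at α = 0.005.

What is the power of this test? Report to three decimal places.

Power ≈ 0.198

Standardized effect: d = |μ_{device A} − μ_{device B}| / σ = |1780.1 − 1830.5| / 119.4 = 0.4221
Noncentrality parameter: δ = d·√(n/2) = 0.4221 × √(43/2) = 1.9572
Critical value for a two-sided test at α = 0.005: z_{α/2} = 2.807.
Power = Φ(δ − 2.807) + Φ(−δ − 2.807) = Φ(-0.850) + Φ(-4.764) = 0.1977 + 0.0000 = 0.1977.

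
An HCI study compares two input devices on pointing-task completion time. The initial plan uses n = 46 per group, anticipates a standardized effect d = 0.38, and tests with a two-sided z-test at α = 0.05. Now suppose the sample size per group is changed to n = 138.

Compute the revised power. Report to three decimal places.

Power ≈ 0.884

With n = 138 per group: δ = d·√(n/2) = 0.38 × √(138/2) = 3.1565. Critical value z_{0.025} = 1.960.
Revised power = Φ(δ − 1.960) + Φ(−δ − 1.960) = Φ(1.197) + Φ(-5.116) = 0.8843 + 0.0000 = 0.8843.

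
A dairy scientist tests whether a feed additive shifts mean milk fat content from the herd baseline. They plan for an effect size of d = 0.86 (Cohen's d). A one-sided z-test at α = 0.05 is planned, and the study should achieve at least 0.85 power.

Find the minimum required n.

For power 0.85 need Φ(δ − z_{0.05}) = 0.85, so δ = z_{0.05} + z_{0.15} = 1.645 + 1.036 = 2.681.
δ = d·√n ⇒ n = (δ/d)² = (2.681 / 0.86)² = 9.72.
Round up to the next whole unit.

n = 10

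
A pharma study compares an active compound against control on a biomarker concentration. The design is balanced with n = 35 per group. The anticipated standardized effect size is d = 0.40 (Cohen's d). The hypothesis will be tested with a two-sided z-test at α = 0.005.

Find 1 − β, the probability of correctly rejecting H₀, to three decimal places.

Power ≈ 0.128

Noncentrality parameter: δ = d·√(n/2) = 0.40 × √(35/2) = 1.6733
Critical value for a two-sided test at α = 0.005: z_{α/2} = 2.807.
Power = Φ(δ − 2.807) + Φ(−δ − 2.807) = Φ(-1.134) + Φ(-4.480) = 0.1285 + 0.0000 = 0.1285.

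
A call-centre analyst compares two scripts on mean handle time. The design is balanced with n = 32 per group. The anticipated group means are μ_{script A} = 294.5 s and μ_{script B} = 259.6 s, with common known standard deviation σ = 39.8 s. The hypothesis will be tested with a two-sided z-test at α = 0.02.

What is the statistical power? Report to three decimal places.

Power ≈ 0.881

Standardized effect: d = |μ_{script A} − μ_{script B}| / σ = |294.5 − 259.6| / 39.8 = 0.8769
Noncentrality parameter: δ = d·√(n/2) = 0.8769 × √(32/2) = 3.5075
Critical value for a two-sided test at α = 0.02: z_{α/2} = 2.326.
Power = Φ(δ − 2.326) + Φ(−δ − 2.326) = Φ(1.181) + Φ(-5.834) = 0.8812 + 0.0000 = 0.8812.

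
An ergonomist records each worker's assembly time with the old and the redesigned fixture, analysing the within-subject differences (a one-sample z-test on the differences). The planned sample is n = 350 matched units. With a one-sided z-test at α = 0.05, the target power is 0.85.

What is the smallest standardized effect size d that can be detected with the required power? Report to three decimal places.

Required noncentrality: δ = z_{0.05} + z_{0.15} = 1.645 + 1.036 = 2.681.
δ = d·√n ⇒ d = δ/√n = 2.681/√350 = 0.1433.

d ≈ 0.143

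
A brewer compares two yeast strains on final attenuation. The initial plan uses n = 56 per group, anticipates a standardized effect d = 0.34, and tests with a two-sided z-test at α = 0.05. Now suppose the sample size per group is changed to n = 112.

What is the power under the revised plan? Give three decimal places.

With n = 112 per group: δ = d·√(n/2) = 0.34 × √(112/2) = 2.5443. Critical value z_{0.025} = 1.960.
Revised power = Φ(δ − 1.960) + Φ(−δ − 1.960) = Φ(0.584) + Φ(-4.504) = 0.7205 + 0.0000 = 0.7205.

Power ≈ 0.721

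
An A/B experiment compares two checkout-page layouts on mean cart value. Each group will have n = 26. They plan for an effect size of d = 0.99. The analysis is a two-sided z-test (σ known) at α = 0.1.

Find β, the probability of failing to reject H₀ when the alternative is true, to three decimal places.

β ≈ 0.027

Noncentrality parameter: δ = d·√(n/2) = 0.99 × √(26/2) = 3.5695
Two-sided α = 0.1 → critical value z_{0.05} = 1.645.
Power = Φ(δ − 1.645) + Φ(−δ − 1.645) = Φ(1.925) + Φ(-5.214) = 0.9729 + 0.0000 = 0.9729.
Type II error: β = 1 − power = 1 − 0.9729 = 0.0271.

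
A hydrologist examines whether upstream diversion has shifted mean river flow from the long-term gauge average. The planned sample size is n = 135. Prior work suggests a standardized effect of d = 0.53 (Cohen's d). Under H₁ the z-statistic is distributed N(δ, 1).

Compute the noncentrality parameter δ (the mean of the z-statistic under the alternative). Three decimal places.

The noncentrality parameter scales effect size by the design's sample-size factor: δ = d·√n = 0.53 × √135 = 6.1580

δ ≈ 6.158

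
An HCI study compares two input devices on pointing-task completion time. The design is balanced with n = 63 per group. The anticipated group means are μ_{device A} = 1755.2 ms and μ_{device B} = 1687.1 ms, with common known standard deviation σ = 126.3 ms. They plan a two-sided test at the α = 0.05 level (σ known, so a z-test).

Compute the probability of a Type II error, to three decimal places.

Standardized effect: d = |μ_{device A} − μ_{device B}| / σ = |1755.2 − 1687.1| / 126.3 = 0.5392
Noncentrality parameter: δ = d·√(n/2) = 0.5392 × √(63/2) = 3.0262
Two-sided α = 0.05 → critical value z_{0.025} = 1.960.
Power = Φ(δ − 1.960) + Φ(−δ − 1.960) = Φ(1.066) + Φ(-4.986) = 0.8568 + 0.0000 = 0.8568.
Type II error: β = 1 − power = 1 − 0.8568 = 0.1432.

β ≈ 0.143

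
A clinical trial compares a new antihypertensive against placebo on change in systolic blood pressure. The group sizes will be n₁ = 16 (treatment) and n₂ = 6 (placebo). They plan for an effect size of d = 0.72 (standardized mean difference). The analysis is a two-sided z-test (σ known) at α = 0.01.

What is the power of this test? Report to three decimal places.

Noncentrality parameter: δ = d / √(1/n₁ + 1/n₂) = 0.72 / √(1/16 + 1/6) = 1.5040
Two-sided α = 0.01 → critical value z_{0.005} = 2.576.
Power = Φ(δ − 2.576) + Φ(−δ − 2.576) = Φ(-1.072) + Φ(-4.080) = 0.1419 + 0.0000 = 0.1419.

Power ≈ 0.142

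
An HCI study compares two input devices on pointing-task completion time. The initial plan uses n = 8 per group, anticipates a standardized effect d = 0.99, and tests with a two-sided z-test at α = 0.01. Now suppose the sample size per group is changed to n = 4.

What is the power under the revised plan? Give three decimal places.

With n = 4 per group: δ = d·√(n/2) = 0.99 × √(4/2) = 1.4001. Critical value z_{0.005} = 2.576.
Revised power = Φ(δ − 2.576) + Φ(−δ − 2.576) = Φ(-1.176) + Φ(-3.976) = 0.1198 + 0.0000 = 0.1199.

Power ≈ 0.120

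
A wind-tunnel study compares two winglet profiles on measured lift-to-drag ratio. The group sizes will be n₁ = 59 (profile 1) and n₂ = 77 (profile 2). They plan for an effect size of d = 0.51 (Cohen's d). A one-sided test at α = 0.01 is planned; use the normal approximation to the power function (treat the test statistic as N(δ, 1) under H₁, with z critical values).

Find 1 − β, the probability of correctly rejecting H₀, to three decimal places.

Power ≈ 0.733

Noncentrality parameter: δ = d / √(1/n₁ + 1/n₂) = 0.51 / √(1/59 + 1/77) = 2.9476
Critical value for a one-sided test at α = 0.01: z_α = 2.326.
Power = Φ(δ − 2.326) = Φ(0.621) = 0.7328.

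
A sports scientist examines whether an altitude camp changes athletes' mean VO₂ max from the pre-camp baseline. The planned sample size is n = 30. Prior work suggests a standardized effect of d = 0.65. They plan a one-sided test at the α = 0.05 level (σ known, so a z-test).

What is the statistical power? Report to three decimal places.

Noncentrality parameter: δ = d·√n = 0.65 × √30 = 3.5602
Critical value for a one-sided test at α = 0.05: z_α = 1.645.
Power = Φ(δ − 1.645) = Φ(1.915) = 0.9723.

Power ≈ 0.972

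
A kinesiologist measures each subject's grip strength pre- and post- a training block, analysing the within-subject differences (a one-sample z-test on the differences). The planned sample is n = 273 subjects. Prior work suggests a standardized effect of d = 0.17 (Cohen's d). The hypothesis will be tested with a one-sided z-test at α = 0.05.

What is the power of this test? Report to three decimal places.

Noncentrality parameter: δ = d·√n = 0.17 × √273 = 2.8089
One-sided α = 0.05 → critical value z_{0.05} = 1.645.
Power = Φ(δ − 1.645) = Φ(1.164) = 0.8778.

Power ≈ 0.878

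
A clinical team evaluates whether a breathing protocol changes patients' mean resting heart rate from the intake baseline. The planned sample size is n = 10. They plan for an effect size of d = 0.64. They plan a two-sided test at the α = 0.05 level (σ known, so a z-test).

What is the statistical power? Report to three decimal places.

Noncentrality parameter: δ = d·√n = 0.64 × √10 = 2.0239
Two-sided α = 0.05 → critical value z_{0.025} = 1.960.
Power = Φ(δ − 1.960) + Φ(−δ − 1.960) = Φ(0.064) + Φ(-3.984) = 0.5255 + 0.0000 = 0.5255.

Power ≈ 0.526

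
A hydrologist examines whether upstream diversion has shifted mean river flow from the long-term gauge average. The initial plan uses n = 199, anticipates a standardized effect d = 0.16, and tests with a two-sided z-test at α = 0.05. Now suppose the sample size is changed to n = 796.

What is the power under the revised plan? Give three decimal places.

Power ≈ 0.995

With n = 796: δ = d·√n = 0.16 × √796 = 4.5142. Critical value z_{0.025} = 1.960.
Revised power = Φ(δ − 1.960) + Φ(−δ − 1.960) = Φ(2.554) + Φ(-6.474) = 0.9947 + 0.0000 = 0.9947.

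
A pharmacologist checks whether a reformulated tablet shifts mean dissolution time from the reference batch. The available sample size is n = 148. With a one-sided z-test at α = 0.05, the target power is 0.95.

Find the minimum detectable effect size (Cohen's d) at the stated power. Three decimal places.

d ≈ 0.270

Required noncentrality: δ = z_{0.05} + z_{0.05} = 1.645 + 1.645 = 3.290.
δ = d·√n ⇒ d = δ/√n = 3.290/√148 = 0.2704.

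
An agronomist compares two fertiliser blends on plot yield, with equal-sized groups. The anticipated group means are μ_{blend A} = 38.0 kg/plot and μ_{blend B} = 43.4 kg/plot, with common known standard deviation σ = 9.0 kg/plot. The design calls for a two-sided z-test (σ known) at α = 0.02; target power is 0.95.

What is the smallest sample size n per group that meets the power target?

Standardized effect: d = |μ_{blend A} − μ_{blend B}| / σ = |38.0 − 43.4| / 9.0 = 0.6000
For power 0.95 need Φ(δ − z_{0.01}) = 0.95, so δ = z_{0.01} + z_{0.05} = 2.326 + 1.645 = 3.971.
(For δ > 0 the lower-tail rejection region contributes negligibly to power, so the one-term inversion is standard.)
δ = d·√(n/2) ⇒ n = 2(δ/d)² = 2 × (3.971 / 0.6000)² = 87.61.
Rounding up, n = 88 per group.

n = 88 per group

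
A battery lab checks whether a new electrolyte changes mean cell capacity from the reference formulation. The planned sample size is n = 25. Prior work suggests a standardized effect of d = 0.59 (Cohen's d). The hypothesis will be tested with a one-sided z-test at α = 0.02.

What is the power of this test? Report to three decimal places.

Noncentrality parameter: δ = d·√n = 0.59 × √25 = 2.9500
Critical value for a one-sided test at α = 0.02: z_α = 2.054.
Power = Φ(δ − 2.054) = Φ(0.896) = 0.8149.

Power ≈ 0.815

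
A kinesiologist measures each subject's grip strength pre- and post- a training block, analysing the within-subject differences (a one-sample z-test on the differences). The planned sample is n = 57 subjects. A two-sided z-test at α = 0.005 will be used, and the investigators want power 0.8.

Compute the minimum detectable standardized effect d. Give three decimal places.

Need Φ(δ − 2.807) = 0.8, so δ = 2.807 + 0.842 = 3.649.
(Lower-tail contribution to power is negligible for δ > 0.)
δ = d·√n ⇒ d = δ/√n = 3.649/√57 = 0.4833.

d ≈ 0.483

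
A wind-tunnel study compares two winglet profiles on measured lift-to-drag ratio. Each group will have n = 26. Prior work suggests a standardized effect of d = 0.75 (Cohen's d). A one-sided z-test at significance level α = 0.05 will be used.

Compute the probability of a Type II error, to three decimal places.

Noncentrality parameter: δ = d·√(n/2) = 0.75 × √(26/2) = 2.7042
Critical value for a one-sided test at α = 0.05: z_α = 1.645.
Power = P(Z > 1.645 − δ) = Φ(1.059) = 0.8553.
Type II error: β = 1 − power = 1 − 0.8553 = 0.1447.

β ≈ 0.145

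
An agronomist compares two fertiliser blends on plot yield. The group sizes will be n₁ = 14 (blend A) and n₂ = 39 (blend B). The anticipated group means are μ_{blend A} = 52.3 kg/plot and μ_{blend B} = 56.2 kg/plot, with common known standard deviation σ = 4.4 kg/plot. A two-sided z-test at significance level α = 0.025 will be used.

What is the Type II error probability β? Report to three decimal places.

Standardized effect: d = |μ_{blend A} − μ_{blend B}| / σ = |52.3 − 56.2| / 4.4 = 0.8864
Noncentrality parameter: δ = d / √(1/n₁ + 1/n₂) = 0.8864 / √(1/14 + 1/39) = 2.8449
Two-sided α = 0.025 → critical value z_{0.0125} = 2.241.
Power = Φ(δ − 2.241) + Φ(−δ − 2.241) = Φ(0.604) + Φ(-5.086) = 0.7269 + 0.0000 = 0.7269.
Type II error: β = 1 − power = 1 − 0.7269 = 0.2731.

β ≈ 0.273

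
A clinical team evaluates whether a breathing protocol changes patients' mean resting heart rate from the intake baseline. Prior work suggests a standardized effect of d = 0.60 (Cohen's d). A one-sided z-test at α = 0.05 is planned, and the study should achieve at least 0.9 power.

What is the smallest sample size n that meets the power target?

n = 24

Set Φ(δ − 1.645) = 0.9; then δ − 1.645 = Φ⁻¹(0.9) = 1.282, giving δ = 2.926.
δ = d·√n ⇒ n = (δ/d)² = (2.926 / 0.60)² = 23.79.
Rounding up, n = 24.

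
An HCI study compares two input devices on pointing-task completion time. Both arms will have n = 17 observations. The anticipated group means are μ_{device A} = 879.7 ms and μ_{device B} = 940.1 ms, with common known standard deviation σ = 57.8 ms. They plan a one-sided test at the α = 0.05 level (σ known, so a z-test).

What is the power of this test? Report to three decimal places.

Standardized effect: d = |μ_{device A} − μ_{device B}| / σ = |879.7 − 940.1| / 57.8 = 1.0450
Noncentrality parameter: λ = d·√(n/2) = 1.0450 × √(17/2) = 3.0466
One-sided α = 0.05 → critical value z_{0.05} = 1.645.
Power = Φ(λ − 1.645) = Φ(1.402) = 0.9195.

Power ≈ 0.920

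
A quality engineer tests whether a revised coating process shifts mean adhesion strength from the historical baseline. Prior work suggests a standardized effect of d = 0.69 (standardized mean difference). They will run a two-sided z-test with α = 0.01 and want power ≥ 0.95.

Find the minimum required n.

n = 38

For power 0.95 need Φ(δ − z_{0.005}) = 0.95, so δ = z_{0.005} + z_{0.05} = 2.576 + 1.645 = 4.221.
(For δ > 0 the lower-tail rejection region contributes negligibly to power, so the one-term inversion is standard.)
δ = d·√n ⇒ n = (δ/d)² = (4.221 / 0.69)² = 37.42.
Round up to the next whole unit.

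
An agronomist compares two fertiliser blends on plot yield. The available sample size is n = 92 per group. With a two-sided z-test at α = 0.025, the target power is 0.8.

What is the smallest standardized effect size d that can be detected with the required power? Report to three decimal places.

Need Φ(δ − 2.241) = 0.8, so δ = 2.241 + 0.842 = 3.083.
(The second rejection-region term Φ(−δ − z_{α/2}) is negligible and dropped.)
δ = d·√(n/2) ⇒ d = δ/√(n/2) = 3.083/√(92/2) = 0.4546.

d ≈ 0.455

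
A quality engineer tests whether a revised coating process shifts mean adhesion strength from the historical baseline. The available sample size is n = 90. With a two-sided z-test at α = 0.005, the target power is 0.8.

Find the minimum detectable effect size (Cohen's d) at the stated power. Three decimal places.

d ≈ 0.385

Need Φ(δ − 2.807) = 0.8, so δ = 2.807 + 0.842 = 3.649.
(The second rejection-region term Φ(−δ − z_{α/2}) is negligible and dropped.)
δ = d·√n ⇒ d = δ/√n = 3.649/√90 = 0.3846.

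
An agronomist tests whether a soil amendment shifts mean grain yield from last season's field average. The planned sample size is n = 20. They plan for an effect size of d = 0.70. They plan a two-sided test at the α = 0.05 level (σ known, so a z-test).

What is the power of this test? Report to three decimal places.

Power ≈ 0.879

Noncentrality parameter: δ = d·√n = 0.70 × √20 = 3.1305
Two-sided α = 0.05 → critical value z_{0.025} = 1.960.
Power = Φ(δ − 1.960) + Φ(−δ − 1.960) = Φ(1.171) + Φ(-5.090) = 0.8791 + 0.0000 = 0.8791.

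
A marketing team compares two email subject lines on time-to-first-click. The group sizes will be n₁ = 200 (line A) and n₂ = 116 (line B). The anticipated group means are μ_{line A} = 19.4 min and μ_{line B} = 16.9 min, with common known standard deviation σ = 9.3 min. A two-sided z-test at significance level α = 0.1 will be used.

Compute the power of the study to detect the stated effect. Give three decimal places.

Standardized effect: d = |μ_{line A} − μ_{line B}| / σ = |19.4 − 16.9| / 9.3 = 0.2688
Noncentrality parameter: δ = d / √(1/n₁ + 1/n₂) = 0.2688 / √(1/200 + 1/116) = 2.3033
Critical value for a two-sided test at α = 0.1: z_{α/2} = 1.645.
Power = Φ(δ − 1.645) + Φ(−δ − 1.645) = Φ(0.658) + Φ(-3.948) = 0.7449 + 0.0000 = 0.7449.

Power ≈ 0.745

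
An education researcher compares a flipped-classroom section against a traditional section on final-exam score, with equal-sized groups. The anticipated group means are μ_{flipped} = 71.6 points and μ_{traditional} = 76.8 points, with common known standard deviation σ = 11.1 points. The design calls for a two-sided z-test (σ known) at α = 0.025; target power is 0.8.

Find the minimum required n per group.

n = 87 per group

Standardized effect: d = |μ_{flipped} − μ_{traditional}| / σ = |71.6 − 76.8| / 11.1 = 0.4685
Set Φ(δ − 2.241) = 0.8; then δ − 2.241 = Φ⁻¹(0.8) = 0.842, giving δ = 3.083.
(For δ > 0 the lower-tail rejection region contributes negligibly to power, so the one-term inversion is standard.)
δ = d·√(n/2) ⇒ n = 2(δ/d)² = 2 × (3.083 / 0.4685)² = 86.62.
Round up to the next whole unit.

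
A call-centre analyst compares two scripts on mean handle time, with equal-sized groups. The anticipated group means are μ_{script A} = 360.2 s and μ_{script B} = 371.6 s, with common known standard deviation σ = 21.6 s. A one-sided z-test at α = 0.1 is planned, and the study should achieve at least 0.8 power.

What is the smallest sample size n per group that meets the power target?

Standardized effect: d = |μ_{script A} − μ_{script B}| / σ = |360.2 − 371.6| / 21.6 = 0.5278
For power 0.8 need Φ(δ − z_{0.1}) = 0.8, so δ = z_{0.1} + z_{0.20} = 1.282 + 0.842 = 2.123.
δ = d·√(n/2) ⇒ n = 2(δ/d)² = 2 × (2.123 / 0.5278)² = 32.37.
Round up to the next whole unit.

n = 33 per group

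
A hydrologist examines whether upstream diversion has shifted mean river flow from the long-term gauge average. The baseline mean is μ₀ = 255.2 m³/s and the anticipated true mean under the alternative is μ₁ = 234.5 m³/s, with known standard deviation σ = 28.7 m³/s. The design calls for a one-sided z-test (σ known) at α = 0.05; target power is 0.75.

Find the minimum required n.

Standardized effect: d = |μ₁ − μ₀| / σ = |234.5 − 255.2| / 28.7 = 0.7213
For power 0.75 need Φ(δ − z_{0.05}) = 0.75, so δ = z_{0.05} + z_{0.25} = 1.645 + 0.674 = 2.319.
δ = d·√n ⇒ n = (δ/d)² = (2.319 / 0.7213)² = 10.34.
Rounding up, n = 11.

n = 11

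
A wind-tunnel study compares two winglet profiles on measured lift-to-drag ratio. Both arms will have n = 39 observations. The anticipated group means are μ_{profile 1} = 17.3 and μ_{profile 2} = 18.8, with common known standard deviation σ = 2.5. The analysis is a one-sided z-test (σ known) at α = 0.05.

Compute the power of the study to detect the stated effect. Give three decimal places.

Standardized effect: d = |μ_{profile 1} − μ_{profile 2}| / σ = |17.3 − 18.8| / 2.5 = 0.6000
Noncentrality parameter: λ = d·√(n/2) = 0.6000 × √(39/2) = 2.6495
Critical value for a one-sided test at α = 0.05: z_α = 1.645.
Power = Φ(λ − 1.645) = Φ(1.005) = 0.8425.

Power ≈ 0.842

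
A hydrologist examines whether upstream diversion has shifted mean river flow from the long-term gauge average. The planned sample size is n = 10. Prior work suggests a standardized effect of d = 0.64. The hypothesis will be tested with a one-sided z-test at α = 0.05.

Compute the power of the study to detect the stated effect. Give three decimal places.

Noncentrality parameter: δ = d·√n = 0.64 × √10 = 2.0239
Critical value for a one-sided test at α = 0.05: z_α = 1.645.
Power = P(Z > 1.645 − δ) = Φ(0.379) = 0.6477.

Power ≈ 0.648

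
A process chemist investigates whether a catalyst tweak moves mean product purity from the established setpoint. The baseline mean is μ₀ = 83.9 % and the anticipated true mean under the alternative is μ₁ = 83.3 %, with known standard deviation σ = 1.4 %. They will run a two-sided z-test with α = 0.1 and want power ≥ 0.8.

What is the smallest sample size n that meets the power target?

Standardized effect: d = |μ₁ − μ₀| / σ = |83.3 − 83.9| / 1.4 = 0.4286
For power 0.8 need Φ(δ − z_{0.05}) = 0.8, so δ = z_{0.05} + z_{0.20} = 1.645 + 0.842 = 2.486.
(Ignoring the negligible lower-tail rejection probability gives the usual closed-form inversion.)
δ = d·√n ⇒ n = (δ/d)² = (2.486 / 0.4286)² = 33.66.
Round up to the next whole unit.

n = 34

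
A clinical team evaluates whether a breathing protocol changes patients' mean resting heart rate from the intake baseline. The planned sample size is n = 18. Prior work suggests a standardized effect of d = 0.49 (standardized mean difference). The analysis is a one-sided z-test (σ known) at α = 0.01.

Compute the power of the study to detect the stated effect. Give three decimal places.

Power ≈ 0.402

Noncentrality parameter: δ = d·√n = 0.49 × √18 = 2.0789
One-sided α = 0.01 → critical value z_{0.01} = 2.326.
Power = P(Z > 2.326 − δ) = Φ(-0.247) = 0.4023.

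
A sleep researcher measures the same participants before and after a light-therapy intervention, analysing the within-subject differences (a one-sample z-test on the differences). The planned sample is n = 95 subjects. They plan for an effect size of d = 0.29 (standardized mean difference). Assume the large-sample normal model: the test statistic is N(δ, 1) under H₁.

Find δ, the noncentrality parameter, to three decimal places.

δ ≈ 2.827

δ = d·√n = 0.29 × √95 = 2.8266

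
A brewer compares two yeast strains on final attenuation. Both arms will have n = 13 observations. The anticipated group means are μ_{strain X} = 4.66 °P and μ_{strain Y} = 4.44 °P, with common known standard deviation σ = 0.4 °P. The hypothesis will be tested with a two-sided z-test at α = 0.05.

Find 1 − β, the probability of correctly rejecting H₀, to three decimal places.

Power ≈ 0.289

Standardized effect: d = |μ_{strain X} − μ_{strain Y}| / σ = |4.66 − 4.44| / 0.4 = 0.5500
Noncentrality parameter: δ = d·√(n/2) = 0.5500 × √(13/2) = 1.4022
Critical value for a two-sided test at α = 0.05: z_{α/2} = 1.960.
Power = Φ(δ − 1.960) + Φ(−δ − 1.960) = Φ(-0.558) + Φ(-3.362) = 0.2885 + 0.0004 = 0.2889.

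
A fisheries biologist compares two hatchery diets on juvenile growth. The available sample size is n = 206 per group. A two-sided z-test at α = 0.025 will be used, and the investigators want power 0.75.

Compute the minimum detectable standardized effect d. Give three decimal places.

Required noncentrality: δ = z_{0.0125} + z_{0.25} = 2.241 + 0.674 = 2.916.
(The second rejection-region term Φ(−δ − z_{α/2}) is negligible and dropped.)
δ = d·√(n/2) ⇒ d = δ/√(n/2) = 2.916/√(206/2) = 0.2873.

d ≈ 0.287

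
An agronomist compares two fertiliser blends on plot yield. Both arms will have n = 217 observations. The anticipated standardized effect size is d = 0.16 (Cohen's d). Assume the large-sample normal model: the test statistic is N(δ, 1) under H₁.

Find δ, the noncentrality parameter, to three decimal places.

The noncentrality parameter scales effect size by the design's sample-size factor: δ = d·√(n/2) = 0.16 × √(217/2) = 1.6666

δ ≈ 1.667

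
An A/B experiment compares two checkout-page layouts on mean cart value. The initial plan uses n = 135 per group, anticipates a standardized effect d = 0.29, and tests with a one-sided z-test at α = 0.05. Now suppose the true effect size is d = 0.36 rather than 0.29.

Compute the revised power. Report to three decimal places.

With d = 0.36: δ = d·√(n/2) = 0.36 × √(135/2) = 2.9577. Critical value z_{0.05} = 1.645.
Revised power = P(Z > 1.645 − δ) = Φ(1.313) = 0.9054.

Power ≈ 0.905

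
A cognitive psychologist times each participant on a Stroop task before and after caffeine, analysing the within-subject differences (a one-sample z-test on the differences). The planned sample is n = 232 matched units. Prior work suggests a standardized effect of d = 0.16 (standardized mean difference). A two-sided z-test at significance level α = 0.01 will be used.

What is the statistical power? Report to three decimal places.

Power ≈ 0.445

Noncentrality parameter: δ = d·√n = 0.16 × √232 = 2.4370
Critical value for a two-sided test at α = 0.01: z_{α/2} = 2.576.
Power = Φ(δ − 2.576) + Φ(−δ − 2.576) = Φ(-0.139) + Φ(-5.013) = 0.4448 + 0.0000 = 0.4448.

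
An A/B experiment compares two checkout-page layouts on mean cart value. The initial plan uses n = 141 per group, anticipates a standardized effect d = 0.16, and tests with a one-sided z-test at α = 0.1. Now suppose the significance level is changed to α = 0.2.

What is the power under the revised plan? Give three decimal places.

Power ≈ 0.692

δ = d·√(n/2) = 0.16 × √(141/2) = 1.3434 (unchanged). New critical value: z_{0.2} = 0.842.
Revised power = P(Z > 0.842 − δ) = Φ(0.502) = 0.6921.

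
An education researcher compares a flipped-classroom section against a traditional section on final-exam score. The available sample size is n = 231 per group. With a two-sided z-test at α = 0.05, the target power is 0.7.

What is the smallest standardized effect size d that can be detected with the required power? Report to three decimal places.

d ≈ 0.231

Need Φ(δ − 1.960) = 0.7, so δ = 1.960 + 0.524 = 2.484.
(The second rejection-region term Φ(−δ − z_{α/2}) is negligible and dropped.)
δ = d·√(n/2) ⇒ d = δ/√(n/2) = 2.484/√(231/2) = 0.2312.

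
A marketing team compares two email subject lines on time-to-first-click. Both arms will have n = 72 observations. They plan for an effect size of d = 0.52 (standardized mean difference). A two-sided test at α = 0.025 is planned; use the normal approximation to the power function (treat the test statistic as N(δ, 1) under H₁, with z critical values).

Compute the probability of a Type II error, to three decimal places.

Noncentrality parameter: δ = d·√(n/2) = 0.52 × √(72/2) = 3.1200
Critical value for a two-sided test at α = 0.025: z_{α/2} = 2.241.
Power = Φ(δ − 2.241) + Φ(−δ − 2.241) = Φ(0.879) + Φ(-5.361) = 0.8102 + 0.0000 = 0.8102.
Type II error: β = 1 − power = 1 − 0.8102 = 0.1898.

β ≈ 0.190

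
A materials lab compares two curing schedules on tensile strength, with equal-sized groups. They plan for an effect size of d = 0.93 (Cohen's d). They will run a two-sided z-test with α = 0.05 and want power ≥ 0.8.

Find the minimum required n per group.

For power 0.8 need Φ(δ − z_{0.025}) = 0.8, so δ = z_{0.025} + z_{0.20} = 1.960 + 0.842 = 2.802.
(Ignoring the negligible lower-tail rejection probability gives the usual closed-form inversion.)
δ = d·√(n/2) ⇒ n = 2(δ/d)² = 2 × (2.802 / 0.93)² = 18.15.
Round up to the next whole unit.

n = 19 per group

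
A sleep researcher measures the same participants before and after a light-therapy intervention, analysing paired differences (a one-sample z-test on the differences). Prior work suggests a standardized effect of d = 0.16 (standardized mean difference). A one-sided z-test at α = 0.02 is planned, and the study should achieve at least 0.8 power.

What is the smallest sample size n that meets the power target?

Set Φ(δ − 2.054) = 0.8; then δ − 2.054 = Φ⁻¹(0.8) = 0.842, giving δ = 2.895.
δ = d·√n ⇒ n = (δ/d)² = (2.895 / 0.16)² = 327.47.
Rounding up, n = 328.

n = 328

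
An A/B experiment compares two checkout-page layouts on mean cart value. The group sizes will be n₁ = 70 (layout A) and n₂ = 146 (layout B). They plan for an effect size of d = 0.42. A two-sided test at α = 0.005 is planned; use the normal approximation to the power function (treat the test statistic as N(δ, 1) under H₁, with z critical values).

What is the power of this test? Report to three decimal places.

Noncentrality parameter: δ = d / √(1/n₁ + 1/n₂) = 0.42 / √(1/70 + 1/146) = 2.8890
Two-sided α = 0.005 → critical value z_{0.0025} = 2.807.
Power = Φ(δ − 2.807) + Φ(−δ − 2.807) = Φ(0.082) + Φ(-5.696) = 0.5327 + 0.0000 = 0.5327.

Power ≈ 0.533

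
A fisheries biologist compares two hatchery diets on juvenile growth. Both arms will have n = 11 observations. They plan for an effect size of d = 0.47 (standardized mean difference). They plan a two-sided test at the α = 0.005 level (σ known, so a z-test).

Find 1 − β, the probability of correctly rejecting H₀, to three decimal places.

Power ≈ 0.044

Noncentrality parameter: δ = d·√(n/2) = 0.47 × √(11/2) = 1.1022
Two-sided α = 0.005 → critical value z_{0.0025} = 2.807.
Power = Φ(δ − 2.807) + Φ(−δ − 2.807) = Φ(-1.705) + Φ(-3.909) = 0.0441 + 0.0000 = 0.0442.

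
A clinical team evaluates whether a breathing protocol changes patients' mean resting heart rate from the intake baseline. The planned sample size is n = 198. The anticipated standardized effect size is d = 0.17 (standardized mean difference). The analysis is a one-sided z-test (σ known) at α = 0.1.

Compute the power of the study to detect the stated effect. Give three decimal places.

Noncentrality parameter: δ = d·√n = 0.17 × √198 = 2.3921
Critical value for a one-sided test at α = 0.1: z_α = 1.282.
Power = P(Z > 1.282 − δ) = Φ(1.111) = 0.8666.

Power ≈ 0.867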